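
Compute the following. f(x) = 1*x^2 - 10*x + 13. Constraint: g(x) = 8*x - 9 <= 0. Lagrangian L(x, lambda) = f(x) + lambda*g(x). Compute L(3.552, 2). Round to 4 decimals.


Step 1: Evaluate f(x).
f(3.552) = 1*3.552^2 - 10*3.552 + 13 = -9.9033
Step 2: Evaluate g(x).
g(3.552) = 8*3.552 - 9 = 19.416
Step 3: Compute Lagrangian.
L = -9.9033 + 2*19.416 = 28.9287


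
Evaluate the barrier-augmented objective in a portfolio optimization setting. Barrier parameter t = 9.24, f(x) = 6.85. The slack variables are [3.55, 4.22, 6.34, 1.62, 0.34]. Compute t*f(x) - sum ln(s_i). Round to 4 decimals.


Step 1: Compute log-barrier.
ln values: [1.2669, 1.4398, 1.8469, 0.4824, -1.0788]
phi = -(1.2669 + 1.4398 + 1.8469 + 0.4824 - 1.0788) = -3.9573
Step 2: Compute augmented objective.
t*f(x) = 9.24*6.85 = 63.294
Total = 63.294 - 3.9573 = 59.3367


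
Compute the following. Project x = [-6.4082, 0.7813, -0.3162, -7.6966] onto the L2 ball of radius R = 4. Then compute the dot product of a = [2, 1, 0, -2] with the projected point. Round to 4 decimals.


Step 1: Compute ||x|| (intermediates to 6 decimals).
||x|| = sqrt((-6.4082)^2 + 0.7813^2 + (-0.3162)^2 + (-7.6966)^2) = 10.050527
Step 2: Project.
Since ||x|| > R, scale = R/||x|| = 4/10.050527 = 0.397989, proj(x) = scale * x
proj(x) = [-2.550393, 0.310949, -0.125844, -3.063162]
Step 3: Dot product.
a^T * proj(x) = 2*(-2.550393) + 1*0.310949 + 0*(-0.125844) - 2*(-3.063162) = 1.3365


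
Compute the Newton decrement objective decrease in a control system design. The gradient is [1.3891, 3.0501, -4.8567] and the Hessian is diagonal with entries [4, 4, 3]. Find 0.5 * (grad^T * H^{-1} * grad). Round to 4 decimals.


Step 1: H is diagonal, so H^(-1) * g = [0.3473, 0.7625, -1.6189].
Step 2: g^T H^(-1) g = sum_i g_i^2 / H_ii
  = (1.3891)^2/4 + (3.0501)^2/4 + (-4.8567)^2/3
  = 0.4824 + 2.3258 + 7.8625 = 10.6707
Step 3: Objective decrease = 0.5 * g^T H^(-1) g = 5.3353


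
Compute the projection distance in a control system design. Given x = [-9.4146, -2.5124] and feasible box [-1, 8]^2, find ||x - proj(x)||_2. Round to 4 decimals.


Project each component onto [-1, 8].
clip(-9.4146) = -1.0, clip(-2.5124) = -1.0
Projection = [-1.0, -1.0]
Squared diffs: [70.8055, 2.2874]
Distance = sqrt(73.0929) = 8.5494


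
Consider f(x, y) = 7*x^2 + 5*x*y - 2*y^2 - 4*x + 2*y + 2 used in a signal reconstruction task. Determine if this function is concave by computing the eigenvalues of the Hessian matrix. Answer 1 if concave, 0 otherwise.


The Hessian of f(x,y) = 7*x^2 + 5*x*y - 2*y^2 - 4*x + 2*y + 2 is:
H = [[14, 5], [5, -4]]
Trace = 14 - 4 = 10
Determinant = 14*-4 - (5)^2 = -81
Discriminant = (10)^2 - 4*-81 = 424.0
Eigenvalues: lambda_1 = -5.2956, lambda_2 = 15.2956
The function is not concave.

0


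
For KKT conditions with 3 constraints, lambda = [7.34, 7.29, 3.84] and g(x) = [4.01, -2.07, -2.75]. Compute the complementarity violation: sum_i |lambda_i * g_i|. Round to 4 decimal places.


KKT complementary slackness check:
lambda_1 * g_1 = 7.34 * 4.01 = 29.4334
lambda_2 * g_2 = 7.29 * -2.07 = -15.0903
lambda_3 * g_3 = 3.84 * -2.75 = -10.56
Total violation = 29.4334 + 15.0903 + 10.56 = 55.0837


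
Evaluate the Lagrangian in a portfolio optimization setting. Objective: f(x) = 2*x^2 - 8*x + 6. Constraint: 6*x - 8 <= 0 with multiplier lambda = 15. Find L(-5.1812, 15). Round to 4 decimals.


Step 1: Evaluate f(x).
f(-5.1812) = 2*(-5.1812)^2 - 8*(-5.1812) + 6 = 101.1393
Step 2: Evaluate g(x).
g(-5.1812) = 6*-5.1812 - 8 = -39.0872
Step 3: Compute Lagrangian.
L = 101.1393 + 15*-39.0872 = -485.1687


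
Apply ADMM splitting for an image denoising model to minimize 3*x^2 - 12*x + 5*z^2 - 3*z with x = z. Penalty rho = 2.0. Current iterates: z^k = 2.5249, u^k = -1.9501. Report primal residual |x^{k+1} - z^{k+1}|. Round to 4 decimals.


ADMM iteration with rho = 2.0, z^k = 2.5249, u^k = -1.9501
Step 1: x-update.
Minimize 3*x^2 - 12*x + (2.0/2)*(x - 2.5249 - 1.9501)^2
FOC: (2*3 + 2.0)*x = 12 + 2.0*(2.5249 + 1.9501)
x^{k+1} = 2.6188
Step 2: z-update.
Minimize 5*z^2 - 3*z + (2.0/2)*(2.6188 - z - 1.9501)^2
FOC: (2*5 + 2.0)*z = 3 + 2.0*(2.6188 - 1.9501)
z^{k+1} = 0.3614
Step 3: u-update.
u^{k+1} = -1.9501 + 2.6188 - 0.3614 = 0.3072
Step 4: Primal residual = |2.6188 - 0.3614| = 2.2573


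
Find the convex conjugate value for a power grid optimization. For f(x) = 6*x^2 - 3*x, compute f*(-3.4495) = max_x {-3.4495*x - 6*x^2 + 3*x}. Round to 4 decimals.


f*(y) = sup_x {y*x - a*x^2 - b*x} = sup_x {(y-b)*x - a*x^2}
FOC: (y - b) - 2a*x = 0 => x* = (y - b)/(2a)
x* = (-3.4495 + 3)/(2*6) = -0.0375
f*(-3.4495) = (y-b)^2/(4a) = (-3.4495 + 3)^2/(4*6)
= 0.2021/24 = 0.0084


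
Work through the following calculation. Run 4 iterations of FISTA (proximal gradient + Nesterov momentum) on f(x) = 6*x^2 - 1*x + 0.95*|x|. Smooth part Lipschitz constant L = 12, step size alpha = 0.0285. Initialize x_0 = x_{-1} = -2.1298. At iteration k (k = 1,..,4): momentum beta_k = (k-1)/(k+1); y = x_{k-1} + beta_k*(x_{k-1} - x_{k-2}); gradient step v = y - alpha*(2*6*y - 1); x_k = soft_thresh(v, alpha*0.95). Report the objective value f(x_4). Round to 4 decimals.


FISTA on f(x) = 6*x^2 - 1*x + 0.95*|x|
L = 12, alpha = 0.0285
Iteration 1: beta = 0.0, y = -2.1298 + 0.0*(-2.1298 + 2.1298) = -2.1298
  grad(y) = -26.5576, v = y - alpha*grad = -1.3729
  prox(v) = soft_thresh(-1.3729, 0.0271) = -1.3458
Iteration 2: beta = 0.3333, y = -1.3458 + 0.3333*(-1.3458 + 2.1298) = -1.0845
  grad(y) = -14.0141, v = y - alpha*grad = -0.6851
  prox(v) = soft_thresh(-0.6851, 0.0271) = -0.658
Iteration 3: beta = 0.5, y = -0.658 + 0.5*(-0.658 + 1.3458) = -0.3141
  grad(y) = -4.7696, v = y - alpha*grad = -0.1782
  prox(v) = soft_thresh(-0.1782, 0.0271) = -0.1511
Iteration 4: beta = 0.6, y = -0.1511 + 0.6*(-0.1511 + 0.658) = 0.153
  grad(y) = 0.8362, v = y - alpha*grad = 0.1292
  prox(v) = soft_thresh(0.1292, 0.0271) = 0.1021
f(x_4) = 6*0.1021^2 - 1*0.1021 + 0.95*|0.1021| = 0.0575


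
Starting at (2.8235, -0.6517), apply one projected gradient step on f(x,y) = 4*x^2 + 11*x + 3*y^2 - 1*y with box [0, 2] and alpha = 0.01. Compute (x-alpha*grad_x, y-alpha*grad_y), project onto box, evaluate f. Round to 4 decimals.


Step 1: Compute gradient at (2.8235, -0.6517).
grad_x = 2*4*2.8235 + 11 = 33.588
grad_y = 2*3*-0.6517 - 1 = -4.9102
Step 2: Gradient step.
x_raw = 2.8235 - 0.01*33.588 = 2.4876
y_raw = -0.6517 - 0.01*-4.9102 = -0.6026
Step 3: Project onto [0, 2].
x_proj = clip(2.4876) = 2.0
y_proj = clip(-0.6026) = 0.0
Step 4: Evaluate f.
f(2.0, 0.0) = 38.0


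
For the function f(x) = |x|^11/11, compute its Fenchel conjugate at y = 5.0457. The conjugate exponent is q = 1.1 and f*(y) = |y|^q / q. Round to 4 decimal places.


The conjugate exponent q satisfies 1/p + 1/q = 1.
p = 11, so q = 11/(11 - 1) = 1.1
|y|^q = 5.0457^1.1 = 5.9322
f*(5.0457) = 5.9322 / 1.1 = 5.3929


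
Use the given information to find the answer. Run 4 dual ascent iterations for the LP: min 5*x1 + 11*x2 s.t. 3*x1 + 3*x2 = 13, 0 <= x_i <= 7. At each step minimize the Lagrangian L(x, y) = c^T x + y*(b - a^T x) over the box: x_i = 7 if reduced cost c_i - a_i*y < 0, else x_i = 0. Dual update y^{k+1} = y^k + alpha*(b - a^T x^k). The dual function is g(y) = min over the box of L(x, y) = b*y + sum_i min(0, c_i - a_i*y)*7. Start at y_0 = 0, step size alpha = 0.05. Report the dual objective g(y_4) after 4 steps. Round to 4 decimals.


Dual ascent for LP: min 5*x1 + 11*x2, 3*x1 + 3*x2 = 13, 0 <= x_i <= 7
Step 1: y^k = 0.0, reduced costs: (5.0, 11.0)
  x^k = (0.0, 0.0), subgradient = b - a^T x = 13.0
  y^{k+1} = 0.0 + 0.05*13.0 = 0.65
Step 2: y^k = 0.65, reduced costs: (3.05, 9.05)
  x^k = (0.0, 0.0), subgradient = b - a^T x = 13.0
  y^{k+1} = 0.65 + 0.05*13.0 = 1.3
Step 3: y^k = 1.3, reduced costs: (1.1, 7.1)
  x^k = (0.0, 0.0), subgradient = b - a^T x = 13.0
  y^{k+1} = 1.3 + 0.05*13.0 = 1.95
Step 4: y^k = 1.95, reduced costs: (-0.85, 5.15)
  x^k = (7.0, 0.0), subgradient = b - a^T x = -8.0
  y^{k+1} = 1.95 + 0.05*-8.0 = 1.55
Dual objective at y_4 = 1.55: reduced costs (0.35, 6.35), box minimizer x = (0.0, 0.0)
g(y_4) = b*y + (c1 - a1*y)*x1 + (c2 - a2*y)*x2 = 13*1.55 + 0.35*0.0 + 6.35*0.0 = 20.15 + 0.0 + 0.0 = 20.15


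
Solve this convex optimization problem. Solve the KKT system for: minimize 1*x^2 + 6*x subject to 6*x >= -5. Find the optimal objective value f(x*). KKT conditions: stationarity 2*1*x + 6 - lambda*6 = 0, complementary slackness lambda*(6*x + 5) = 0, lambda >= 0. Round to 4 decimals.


Step 1: Try lambda = 0 (constraint inactive).
x_unc = -6/(2*1) = -3.0
Check: 6*-3.0 = -18.0 < -5 -- violated!
Step 2: Constraint must be active: 6*x = -5
x* = -5/6 = -0.8333 (rounded; the exact value -5/6 is used below)
lambda = (2*1*(-5/6) + 6)/6 = 0.7222
Step 3: Compute optimal value.
f(x*) = 1*(-5/6)^2 + 6*(-5/6) = -4.3056


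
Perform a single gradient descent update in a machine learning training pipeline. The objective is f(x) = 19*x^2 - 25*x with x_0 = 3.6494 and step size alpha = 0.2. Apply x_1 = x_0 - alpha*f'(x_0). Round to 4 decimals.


We compute the gradient at x_0 and apply the update.
f'(x) = 38*x - 25
f'(3.6494) = 38*3.6494 - 25 = 113.6772
x_1 = 3.6494 - 0.2*113.6772 = -19.086


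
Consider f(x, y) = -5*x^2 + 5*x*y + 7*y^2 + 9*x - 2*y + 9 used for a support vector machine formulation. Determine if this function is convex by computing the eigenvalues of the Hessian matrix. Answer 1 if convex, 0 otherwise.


The Hessian of f(x,y) = -5*x^2 + 5*x*y + 7*y^2 + 9*x - 2*y + 9 is:
H = [[-10, 5], [5, 14]]
Trace = -10 + 14 = 4
Determinant = -10*14 - (5)^2 = -165
Discriminant = (4)^2 - 4*-165 = 676.0
Eigenvalues: lambda_1 = -11.0, lambda_2 = 15.0
The function is not convex.

0


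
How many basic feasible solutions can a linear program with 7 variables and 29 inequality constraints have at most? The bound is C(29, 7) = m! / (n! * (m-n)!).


Each vertex corresponds to some choice of n active constraints out of m, so the number of vertices is at most C(m, n) = m! / (n!(m-n)!).
m = 29, n = 7
Numerator: 29 * 28 * 27 * 26 * 25 * 24 * 23
Denominator: 7! = 5040
C(29, 7) = 1560780


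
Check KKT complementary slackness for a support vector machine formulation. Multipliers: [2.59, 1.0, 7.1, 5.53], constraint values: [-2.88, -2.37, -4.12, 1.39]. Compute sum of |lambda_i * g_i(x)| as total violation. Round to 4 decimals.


KKT complementary slackness check:
lambda_1 * g_1 = 2.59 * -2.88 = -7.4592
lambda_2 * g_2 = 1.0 * -2.37 = -2.37
lambda_3 * g_3 = 7.1 * -4.12 = -29.252
lambda_4 * g_4 = 5.53 * 1.39 = 7.6867
Total violation = 7.4592 + 2.37 + 29.252 + 7.6867 = 46.7679


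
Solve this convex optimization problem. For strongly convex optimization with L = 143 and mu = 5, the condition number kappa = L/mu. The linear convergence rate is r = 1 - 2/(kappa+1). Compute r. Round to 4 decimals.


Step 1: Compute the condition number.
kappa = L/mu = 143/5 = 28.6
Step 2: Compute the convergence rate.
r = 1 - 2/(kappa + 1) = 1 - 2*mu/(L + mu) = (L - mu)/(L + mu) = 138/148 = 0.9324


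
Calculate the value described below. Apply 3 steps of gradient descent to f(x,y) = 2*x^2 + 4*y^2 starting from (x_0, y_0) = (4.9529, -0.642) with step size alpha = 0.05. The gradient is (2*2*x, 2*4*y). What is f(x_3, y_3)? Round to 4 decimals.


Gradient descent on f(x,y) = 2*x^2 + 4*y^2.
Starting point: (4.9529, -0.642), alpha = 0.05
Step 1: grad_x = 2*2*4.9529 = 19.8116, grad_y = 2*4*-0.642 = -5.136
  x_1 = 4.9529 - 0.05*19.8116 = 3.9623
  y_1 = -0.642 - 0.05*-5.136 = -0.3852
Step 2: grad_x = 2*2*3.9623 = 15.8493, grad_y = 2*4*-0.3852 = -3.0816
  x_2 = 3.9623 - 0.05*15.8493 = 3.1699
  y_2 = -0.3852 - 0.05*-3.0816 = -0.2311
Step 3: grad_x = 2*2*3.1699 = 12.6794, grad_y = 2*4*-0.2311 = -1.849
  x_3 = 3.1699 - 0.05*12.6794 = 2.5359
  y_3 = -0.2311 - 0.05*-1.849 = -0.1387
f(2.5359, -0.1387) = 2*2.5359^2 + 4*(-0.1387)^2 = 12.9383


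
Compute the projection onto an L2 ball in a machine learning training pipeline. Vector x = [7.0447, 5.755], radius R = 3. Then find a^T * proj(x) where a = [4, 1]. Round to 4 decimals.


Step 1: Compute ||x|| (intermediates to 6 decimals).
||x|| = sqrt(7.0447^2 + 5.755^2) = 9.096583
Step 2: Project.
Since ||x|| > R, scale = R/||x|| = 3/9.096583 = 0.329794, proj(x) = scale * x
proj(x) = [2.3233, 1.897964]
Step 3: Dot product.
a^T * proj(x) = 4*2.3233 + 1*1.897964 = 11.1912


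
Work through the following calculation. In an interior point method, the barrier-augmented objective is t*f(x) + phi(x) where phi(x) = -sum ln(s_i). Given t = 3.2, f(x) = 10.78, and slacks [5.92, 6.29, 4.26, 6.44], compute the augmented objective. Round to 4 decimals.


Step 1: Compute log-barrier.
ln values: [1.7783, 1.839, 1.4493, 1.8625]
phi = -(1.7783 + 1.839 + 1.4493 + 1.8625) = -6.9291
Step 2: Compute augmented objective.
t*f(x) = 3.2*10.78 = 34.496
Total = 34.496 - 6.9291 = 27.5669


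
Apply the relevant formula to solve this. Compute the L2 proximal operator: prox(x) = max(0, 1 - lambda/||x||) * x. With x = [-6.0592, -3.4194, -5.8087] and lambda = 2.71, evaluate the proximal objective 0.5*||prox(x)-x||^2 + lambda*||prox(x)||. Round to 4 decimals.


Step 1: Compute ||x||.
||x|| = 9.0635
Step 2: Compute scaling factor.
scale = max(0, 1 - 2.71/9.0635) = 0.701
Step 3: prox(x) = [-4.2475, -2.397, -4.0719]
||prox(x)|| = 6.3535
Step 4: Proximal objective.
0.5*||prox-x||^2 = 3.6721
lambda*||prox|| = 17.218
Total = 20.8901


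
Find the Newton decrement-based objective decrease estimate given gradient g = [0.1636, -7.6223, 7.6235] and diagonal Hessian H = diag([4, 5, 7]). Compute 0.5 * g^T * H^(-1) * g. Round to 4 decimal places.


Step 1: H is diagonal, so H^(-1) * g = [0.0409, -1.5245, 1.0891].
Step 2: g^T H^(-1) g = sum_i g_i^2 / H_ii
  = (0.1636)^2/4 + (-7.6223)^2/5 + (7.6235)^2/7
  = 0.0067 + 11.6199 + 8.3025 = 19.9291
Step 3: Objective decrease = 0.5 * g^T H^(-1) g = 9.9646


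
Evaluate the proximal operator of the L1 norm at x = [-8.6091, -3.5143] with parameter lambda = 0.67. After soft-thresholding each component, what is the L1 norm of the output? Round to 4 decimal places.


Soft-thresholding with lambda = 0.67:
prox(-8.6091) = sign(-8.6091)*max(|-8.6091| - 0.67, 0) = -7.9391
prox(-3.5143) = sign(-3.5143)*max(|-3.5143| - 0.67, 0) = -2.8443
prox(x) = [-7.9391, -2.8443]
||prox(x)||_1 = 7.9391 + 2.8443 = 10.7834


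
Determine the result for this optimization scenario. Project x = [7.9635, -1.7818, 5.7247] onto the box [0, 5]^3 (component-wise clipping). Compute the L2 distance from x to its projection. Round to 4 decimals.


Project each component onto [0, 5].
clip(7.9635) = 5.0, clip(-1.7818) = 0.0, clip(5.7247) = 5.0
Projection = [5.0, 0.0, 5.0]
Squared diffs: [8.7823, 3.1748, 0.5252]
Distance = sqrt(12.4823) = 3.533


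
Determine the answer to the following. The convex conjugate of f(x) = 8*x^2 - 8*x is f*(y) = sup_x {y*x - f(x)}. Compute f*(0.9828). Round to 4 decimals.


f*(y) = sup_x {y*x - a*x^2 - b*x} = sup_x {(y-b)*x - a*x^2}
FOC: (y - b) - 2a*x = 0 => x* = (y - b)/(2a)
x* = (0.9828 + 8)/(2*8) = 0.5614
f*(0.9828) = (y-b)^2/(4a) = (0.9828 + 8)^2/(4*8)
= 80.6907/32 = 2.5216


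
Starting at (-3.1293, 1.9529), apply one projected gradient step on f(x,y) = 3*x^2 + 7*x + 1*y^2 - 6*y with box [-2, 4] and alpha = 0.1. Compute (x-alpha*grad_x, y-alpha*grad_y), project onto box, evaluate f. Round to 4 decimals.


Step 1: Compute gradient at (-3.1293, 1.9529).
grad_x = 2*3*-3.1293 + 7 = -11.7758
grad_y = 2*1*1.9529 - 6 = -2.0942
Step 2: Gradient step.
x_raw = -3.1293 - 0.1*-11.7758 = -1.9517
y_raw = 1.9529 - 0.1*-2.0942 = 2.1623
Step 3: Project onto [-2, 4].
x_proj = clip(-1.9517) = -1.9517
y_proj = clip(2.1623) = 2.1623
Step 4: Evaluate f.
f(-1.9517, 2.1623) = -10.5327


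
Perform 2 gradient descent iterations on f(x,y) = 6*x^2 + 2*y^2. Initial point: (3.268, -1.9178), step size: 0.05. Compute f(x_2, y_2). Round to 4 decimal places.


Gradient descent on f(x,y) = 6*x^2 + 2*y^2.
Starting point: (3.268, -1.9178), alpha = 0.05
Step 1: grad_x = 2*6*3.268 = 39.216, grad_y = 2*2*-1.9178 = -7.6712
  x_1 = 3.268 - 0.05*39.216 = 1.3072
  y_1 = -1.9178 - 0.05*-7.6712 = -1.5342
Step 2: grad_x = 2*6*1.3072 = 15.6864, grad_y = 2*2*-1.5342 = -6.137
  x_2 = 1.3072 - 0.05*15.6864 = 0.5229
  y_2 = -1.5342 - 0.05*-6.137 = -1.2274
f(0.5229, -1.2274) = 6*0.5229^2 + 2*(-1.2274)^2 = 4.6534


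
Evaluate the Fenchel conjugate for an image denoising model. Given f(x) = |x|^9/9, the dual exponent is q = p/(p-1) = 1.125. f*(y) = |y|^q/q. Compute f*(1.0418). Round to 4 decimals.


The conjugate exponent q satisfies 1/p + 1/q = 1.
p = 9, so q = 9/(9 - 1) = 1.125
|y|^q = 1.0418^1.125 = 1.0471
f*(1.0418) = 1.0471 / 1.125 = 0.9308


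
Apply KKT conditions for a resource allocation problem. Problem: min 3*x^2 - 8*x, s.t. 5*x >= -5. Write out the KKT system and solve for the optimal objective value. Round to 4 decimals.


Step 1: Try lambda = 0 (constraint inactive).
Stationarity: 2*3*x - 8 = 0
x* = 8/(2*3) = 4/3 = 1.3333 (rounded; the exact value 4/3 is used below)
Check constraint: 5*1.3333 = 6.6665 >= -5 -- satisfied.
Step 2: Compute optimal value.
f(x*) = 3*(4/3)^2 - 8*(4/3) = -5.3333


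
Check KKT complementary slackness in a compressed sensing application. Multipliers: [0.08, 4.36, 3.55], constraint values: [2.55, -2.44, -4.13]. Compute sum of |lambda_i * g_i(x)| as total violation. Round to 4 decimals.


KKT complementary slackness check:
lambda_1 * g_1 = 0.08 * 2.55 = 0.204
lambda_2 * g_2 = 4.36 * -2.44 = -10.6384
lambda_3 * g_3 = 3.55 * -4.13 = -14.6615
Total violation = 0.204 + 10.6384 + 14.6615 = 25.5039


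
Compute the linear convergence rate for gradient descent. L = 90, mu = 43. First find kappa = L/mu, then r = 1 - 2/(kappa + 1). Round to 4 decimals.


Step 1: Compute the condition number.
kappa = L/mu = 90/43 = 2.093
Step 2: Compute the convergence rate.
r = 1 - 2/(kappa + 1) = 1 - 2*mu/(L + mu) = (L - mu)/(L + mu) = 47/133 = 0.3534


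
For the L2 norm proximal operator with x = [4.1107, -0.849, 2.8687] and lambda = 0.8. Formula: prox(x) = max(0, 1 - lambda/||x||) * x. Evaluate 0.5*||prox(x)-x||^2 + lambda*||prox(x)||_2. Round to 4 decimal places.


Step 1: Compute ||x||.
||x|| = 5.0841
Step 2: Compute scaling factor.
scale = max(0, 1 - 0.8/5.0841) = 0.8426
Step 3: prox(x) = [3.4639, -0.7154, 2.4173]
||prox(x)|| = 4.2841
Step 4: Proximal objective.
0.5*||prox-x||^2 = 0.32
lambda*||prox|| = 3.4273
Total = 3.7473


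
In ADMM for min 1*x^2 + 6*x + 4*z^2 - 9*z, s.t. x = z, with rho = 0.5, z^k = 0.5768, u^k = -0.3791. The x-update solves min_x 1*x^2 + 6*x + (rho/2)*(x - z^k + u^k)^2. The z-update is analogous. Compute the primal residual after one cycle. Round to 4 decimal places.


ADMM iteration with rho = 0.5, z^k = 0.5768, u^k = -0.3791
Step 1: x-update.
Minimize 1*x^2 + 6*x + (0.5/2)*(x - 0.5768 - 0.3791)^2
FOC: (2*1 + 0.5)*x = -6 + 0.5*(0.5768 + 0.3791)
x^{k+1} = -2.2088
Step 2: z-update.
Minimize 4*z^2 - 9*z + (0.5/2)*(-2.2088 - z - 0.3791)^2
FOC: (2*4 + 0.5)*z = 9 + 0.5*(-2.2088 - 0.3791)
z^{k+1} = 0.9066
Step 3: u-update.
u^{k+1} = -0.3791 - 2.2088 - 0.9066 = -3.4945
Step 4: Primal residual = |-2.2088 - 0.9066| = 3.1154


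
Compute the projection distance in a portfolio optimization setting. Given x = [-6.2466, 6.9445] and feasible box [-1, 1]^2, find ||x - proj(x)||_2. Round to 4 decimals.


Project each component onto [-1, 1].
clip(-6.2466) = -1.0, clip(6.9445) = 1.0
Projection = [-1.0, 1.0]
Squared diffs: [27.5268, 35.3371]
Distance = sqrt(62.8639) = 7.9287


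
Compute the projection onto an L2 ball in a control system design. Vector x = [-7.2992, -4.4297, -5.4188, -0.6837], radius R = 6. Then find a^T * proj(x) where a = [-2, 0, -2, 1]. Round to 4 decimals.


Step 1: Compute ||x|| (intermediates to 6 decimals).
||x|| = sqrt((-7.2992)^2 + (-4.4297)^2 + (-5.4188)^2 + (-0.6837)^2) = 10.13565
Step 2: Project.
Since ||x|| > R, scale = R/||x|| = 6/10.13565 = 0.59197, proj(x) = scale * x
proj(x) = [-4.320907, -2.62225, -3.207767, -0.40473]
Step 3: Dot product.
a^T * proj(x) = -2*(-4.320907) + 0*(-2.62225) - 2*(-3.207767) + 1*(-0.40473) = 14.6526


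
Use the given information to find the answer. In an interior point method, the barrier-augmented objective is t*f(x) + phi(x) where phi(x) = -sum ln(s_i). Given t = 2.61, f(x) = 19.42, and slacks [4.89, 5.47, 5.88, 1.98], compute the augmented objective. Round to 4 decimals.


Step 1: Compute log-barrier.
ln values: [1.5872, 1.6993, 1.7716, 0.6831]
phi = -(1.5872 + 1.6993 + 1.7716 + 0.6831) = -5.7411
Step 2: Compute augmented objective.
t*f(x) = 2.61*19.42 = 50.6862
Total = 50.6862 - 5.7411 = 44.9451


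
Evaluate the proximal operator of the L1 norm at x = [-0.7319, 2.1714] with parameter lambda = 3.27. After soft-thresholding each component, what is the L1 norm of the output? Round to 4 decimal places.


Soft-thresholding with lambda = 3.27:
prox(-0.7319) = sign(-0.7319)*max(|-0.7319| - 3.27, 0) = 0.0
prox(2.1714) = sign(2.1714)*max(|2.1714| - 3.27, 0) = 0.0
prox(x) = [0.0, 0.0]
||prox(x)||_1 = 0.0 + 0.0 = 0.0


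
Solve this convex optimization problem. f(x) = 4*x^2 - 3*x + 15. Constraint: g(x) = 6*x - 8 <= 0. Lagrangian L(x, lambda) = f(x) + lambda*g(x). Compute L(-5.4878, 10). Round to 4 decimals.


Step 1: Evaluate f(x).
f(-5.4878) = 4*(-5.4878)^2 - 3*(-5.4878) + 15 = 151.9272
Step 2: Evaluate g(x).
g(-5.4878) = 6*-5.4878 - 8 = -40.9268
Step 3: Compute Lagrangian.
L = 151.9272 + 10*-40.9268 = -257.3408


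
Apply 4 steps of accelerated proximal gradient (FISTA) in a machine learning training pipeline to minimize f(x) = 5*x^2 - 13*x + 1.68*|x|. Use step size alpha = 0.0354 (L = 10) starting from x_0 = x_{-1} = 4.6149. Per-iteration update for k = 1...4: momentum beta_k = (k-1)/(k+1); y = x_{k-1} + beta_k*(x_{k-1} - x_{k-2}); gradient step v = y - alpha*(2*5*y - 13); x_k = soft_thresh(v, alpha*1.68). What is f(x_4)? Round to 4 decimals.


FISTA on f(x) = 5*x^2 - 13*x + 1.68*|x|
L = 10, alpha = 0.0354
Iteration 1: beta = 0.0, y = 4.6149 + 0.0*(4.6149 - 4.6149) = 4.6149
  grad(y) = 33.149, v = y - alpha*grad = 3.4414
  prox(v) = soft_thresh(3.4414, 0.0595) = 3.382
Iteration 2: beta = 0.3333, y = 3.382 + 0.3333*(3.382 - 4.6149) = 2.971
  grad(y) = 16.7097, v = y - alpha*grad = 2.3794
  prox(v) = soft_thresh(2.3794, 0.0595) = 2.32
Iteration 3: beta = 0.5, y = 2.32 + 0.5*(2.32 - 3.382) = 1.789
  grad(y) = 4.8899, v = y - alpha*grad = 1.6159
  prox(v) = soft_thresh(1.6159, 0.0595) = 1.5564
Iteration 4: beta = 0.6, y = 1.5564 + 0.6*(1.5564 - 2.32) = 1.0983
  grad(y) = -2.0172, v = y - alpha*grad = 1.1697
  prox(v) = soft_thresh(1.1697, 0.0595) = 1.1102
f(x_4) = 5*1.1102^2 - 13*1.1102 + 1.68*|1.1102| = -6.4047


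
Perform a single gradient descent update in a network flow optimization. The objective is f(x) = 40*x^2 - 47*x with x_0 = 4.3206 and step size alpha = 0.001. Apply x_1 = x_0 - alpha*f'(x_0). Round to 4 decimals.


We compute the gradient at x_0 and apply the update.
f'(x) = 80*x - 47
f'(4.3206) = 80*4.3206 - 47 = 298.648
x_1 = 4.3206 - 0.001*298.648 = 4.022


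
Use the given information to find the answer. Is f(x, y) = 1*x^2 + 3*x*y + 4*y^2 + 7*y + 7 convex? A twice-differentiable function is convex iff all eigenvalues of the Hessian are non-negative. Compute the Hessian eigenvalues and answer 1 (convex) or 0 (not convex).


The Hessian of f(x,y) = 1*x^2 + 3*x*y + 4*y^2 + 7*y + 7 is:
H = [[2, 3], [3, 8]]
Trace = 2 + 8 = 10
Determinant = 2*8 - (3)^2 = 7
Discriminant = (10)^2 - 4*7 = 72.0
Eigenvalues: lambda_1 = 0.7574, lambda_2 = 9.2426
The function is convex.

1


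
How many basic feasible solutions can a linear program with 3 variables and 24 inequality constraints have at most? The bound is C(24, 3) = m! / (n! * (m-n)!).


Each vertex corresponds to some choice of n active constraints out of m, so the number of vertices is at most C(m, n) = m! / (n!(m-n)!).
m = 24, n = 3
Numerator: 24 * 23 * 22
Denominator: 3! = 6
C(24, 3) = 2024


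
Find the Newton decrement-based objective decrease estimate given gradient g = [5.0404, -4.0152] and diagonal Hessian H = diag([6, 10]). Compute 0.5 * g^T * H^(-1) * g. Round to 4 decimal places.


Step 1: H is diagonal, so H^(-1) * g = [0.8401, -0.4015].
Step 2: g^T H^(-1) g = sum_i g_i^2 / H_ii
  = (5.0404)^2/6 + (-4.0152)^2/10
  = 4.2343 + 1.6122 = 5.8465
Step 3: Objective decrease = 0.5 * g^T H^(-1) g = 2.9232


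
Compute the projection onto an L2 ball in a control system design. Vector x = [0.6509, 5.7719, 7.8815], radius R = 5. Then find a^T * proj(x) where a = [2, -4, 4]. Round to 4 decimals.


Step 1: Compute ||x|| (intermediates to 6 decimals).
||x|| = sqrt(0.6509^2 + 5.7719^2 + 7.8815^2) = 9.790635
Step 2: Project.
Since ||x|| > R, scale = R/||x|| = 5/9.790635 = 0.510692, proj(x) = scale * x
proj(x) = [0.332409, 2.947663, 4.025019]
Step 3: Dot product.
a^T * proj(x) = 2*0.332409 - 4*2.947663 + 4*4.025019 = 4.9742


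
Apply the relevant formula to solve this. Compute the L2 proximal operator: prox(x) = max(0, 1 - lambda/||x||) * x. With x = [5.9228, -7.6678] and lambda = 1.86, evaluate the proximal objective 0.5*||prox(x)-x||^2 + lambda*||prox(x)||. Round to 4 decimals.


Step 1: Compute ||x||.
||x|| = 9.6889
Step 2: Compute scaling factor.
scale = max(0, 1 - 1.86/9.6889) = 0.808
Step 3: prox(x) = [4.7858, -6.1958]
||prox(x)|| = 7.8289
Step 4: Proximal objective.
0.5*||prox-x||^2 = 1.7298
lambda*||prox|| = 14.5618
Total = 16.2915


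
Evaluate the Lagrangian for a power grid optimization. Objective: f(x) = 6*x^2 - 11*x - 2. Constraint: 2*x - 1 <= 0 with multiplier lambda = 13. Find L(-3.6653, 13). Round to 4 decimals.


Step 1: Evaluate f(x).
f(-3.6653) = 6*(-3.6653)^2 - 11*(-3.6653) - 2 = 118.9248
Step 2: Evaluate g(x).
g(-3.6653) = 2*-3.6653 - 1 = -8.3306
Step 3: Compute Lagrangian.
L = 118.9248 + 13*-8.3306 = 10.627


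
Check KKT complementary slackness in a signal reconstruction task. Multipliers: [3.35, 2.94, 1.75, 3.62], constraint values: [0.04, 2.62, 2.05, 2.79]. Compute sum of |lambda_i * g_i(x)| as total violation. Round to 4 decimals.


KKT complementary slackness check:
lambda_1 * g_1 = 3.35 * 0.04 = 0.134
lambda_2 * g_2 = 2.94 * 2.62 = 7.7028
lambda_3 * g_3 = 1.75 * 2.05 = 3.5875
lambda_4 * g_4 = 3.62 * 2.79 = 10.0998
Total violation = 0.134 + 7.7028 + 3.5875 + 10.0998 = 21.5241


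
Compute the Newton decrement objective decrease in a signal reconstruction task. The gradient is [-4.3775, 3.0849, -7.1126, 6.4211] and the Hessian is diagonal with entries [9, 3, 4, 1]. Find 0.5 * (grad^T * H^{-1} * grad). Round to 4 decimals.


Step 1: H is diagonal, so H^(-1) * g = [-0.4864, 1.0283, -1.7782, 6.4211].
Step 2: g^T H^(-1) g = sum_i g_i^2 / H_ii
  = (-4.3775)^2/9 + (3.0849)^2/3 + (-7.1126)^2/4 + (6.4211)^2/1
  = 2.1292 + 3.1722 + 12.6473 + 41.2305 = 59.1792
Step 3: Objective decrease = 0.5 * g^T H^(-1) g = 29.5896


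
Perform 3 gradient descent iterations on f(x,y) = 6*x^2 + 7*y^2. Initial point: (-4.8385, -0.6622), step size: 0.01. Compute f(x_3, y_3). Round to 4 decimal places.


Gradient descent on f(x,y) = 6*x^2 + 7*y^2.
Starting point: (-4.8385, -0.6622), alpha = 0.01
Step 1: grad_x = 2*6*-4.8385 = -58.062, grad_y = 2*7*-0.6622 = -9.2708
  x_1 = -4.8385 - 0.01*-58.062 = -4.2579
  y_1 = -0.6622 - 0.01*-9.2708 = -0.5695
Step 2: grad_x = 2*6*-4.2579 = -51.0946, grad_y = 2*7*-0.5695 = -7.9729
  x_2 = -4.2579 - 0.01*-51.0946 = -3.7469
  y_2 = -0.5695 - 0.01*-7.9729 = -0.4898
Step 3: grad_x = 2*6*-3.7469 = -44.9632, grad_y = 2*7*-0.4898 = -6.8567
  x_3 = -3.7469 - 0.01*-44.9632 = -3.2973
  y_3 = -0.4898 - 0.01*-6.8567 = -0.4212
f(-3.2973, -0.4212) = 6*(-3.2973)^2 + 7*(-0.4212)^2 = 66.4751


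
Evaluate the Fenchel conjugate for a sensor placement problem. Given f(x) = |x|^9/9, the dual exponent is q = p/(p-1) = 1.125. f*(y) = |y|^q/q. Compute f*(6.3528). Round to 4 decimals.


The conjugate exponent q satisfies 1/p + 1/q = 1.
p = 9, so q = 9/(9 - 1) = 1.125
|y|^q = 6.3528^1.125 = 8.0045
f*(6.3528) = 8.0045 / 1.125 = 7.1151


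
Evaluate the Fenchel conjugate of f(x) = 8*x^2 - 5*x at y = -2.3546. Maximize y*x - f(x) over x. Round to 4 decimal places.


f*(y) = sup_x {y*x - a*x^2 - b*x} = sup_x {(y-b)*x - a*x^2}
FOC: (y - b) - 2a*x = 0 => x* = (y - b)/(2a)
x* = (-2.3546 + 5)/(2*8) = 0.1653
f*(-2.3546) = (y-b)^2/(4a) = (-2.3546 + 5)^2/(4*8)
= 6.9981/32 = 0.2187


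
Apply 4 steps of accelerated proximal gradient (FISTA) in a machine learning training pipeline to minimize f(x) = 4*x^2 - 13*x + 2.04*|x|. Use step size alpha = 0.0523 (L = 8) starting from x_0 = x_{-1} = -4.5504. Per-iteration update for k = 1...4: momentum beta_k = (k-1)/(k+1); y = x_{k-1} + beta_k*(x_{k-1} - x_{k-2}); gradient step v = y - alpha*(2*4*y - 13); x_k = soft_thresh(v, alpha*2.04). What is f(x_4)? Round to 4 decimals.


FISTA on f(x) = 4*x^2 - 13*x + 2.04*|x|
L = 8, alpha = 0.0523
Iteration 1: beta = 0.0, y = -4.5504 + 0.0*(-4.5504 + 4.5504) = -4.5504
  grad(y) = -49.4032, v = y - alpha*grad = -1.9666
  prox(v) = soft_thresh(-1.9666, 0.1067) = -1.8599
Iteration 2: beta = 0.3333, y = -1.8599 + 0.3333*(-1.8599 + 4.5504) = -0.9631
  grad(y) = -20.7048, v = y - alpha*grad = 0.1198
  prox(v) = soft_thresh(0.1198, 0.1067) = 0.0131
Iteration 3: beta = 0.5, y = 0.0131 + 0.5*(0.0131 + 1.8599) = 0.9496
  grad(y) = -5.4034, v = y - alpha*grad = 1.2322
  prox(v) = soft_thresh(1.2322, 0.1067) = 1.1255
Iteration 4: beta = 0.6, y = 1.1255 + 0.6*(1.1255 - 0.0131) = 1.7929
  grad(y) = 1.3434, v = y - alpha*grad = 1.7227
  prox(v) = soft_thresh(1.7227, 0.1067) = 1.616
f(x_4) = 4*1.616^2 - 13*1.616 + 2.04*|1.616| = -7.2656


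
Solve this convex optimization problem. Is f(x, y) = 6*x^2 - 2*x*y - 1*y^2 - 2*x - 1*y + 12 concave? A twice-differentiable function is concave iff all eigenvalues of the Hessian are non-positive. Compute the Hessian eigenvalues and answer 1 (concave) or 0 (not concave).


The Hessian of f(x,y) = 6*x^2 - 2*x*y - 1*y^2 - 2*x - 1*y + 12 is:
H = [[12, -2], [-2, -2]]
Trace = 12 - 2 = 10
Determinant = 12*-2 - (-2)^2 = -28
Discriminant = (10)^2 - 4*-28 = 212.0
Eigenvalues: lambda_1 = -2.2801, lambda_2 = 12.2801
The function is not concave.

0


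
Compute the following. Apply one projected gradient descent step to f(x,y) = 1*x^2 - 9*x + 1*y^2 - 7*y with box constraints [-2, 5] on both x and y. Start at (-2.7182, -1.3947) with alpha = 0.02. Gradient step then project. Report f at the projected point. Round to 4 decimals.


Step 1: Compute gradient at (-2.7182, -1.3947).
grad_x = 2*1*-2.7182 - 9 = -14.4364
grad_y = 2*1*-1.3947 - 7 = -9.7894
Step 2: Gradient step.
x_raw = -2.7182 - 0.02*-14.4364 = -2.4295
y_raw = -1.3947 - 0.02*-9.7894 = -1.1989
Step 3: Project onto [-2, 5].
x_proj = clip(-2.4295) = -2.0
y_proj = clip(-1.1989) = -1.1989
Step 4: Evaluate f.
f(-2.0, -1.1989) = 31.8298


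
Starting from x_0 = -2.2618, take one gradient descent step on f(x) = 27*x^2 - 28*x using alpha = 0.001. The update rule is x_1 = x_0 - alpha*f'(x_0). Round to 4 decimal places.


We compute the gradient at x_0 and apply the update.
f'(x) = 54*x - 28
f'(-2.2618) = 54*-2.2618 - 28 = -150.1372
x_1 = -2.2618 - 0.001*-150.1372 = -2.1117


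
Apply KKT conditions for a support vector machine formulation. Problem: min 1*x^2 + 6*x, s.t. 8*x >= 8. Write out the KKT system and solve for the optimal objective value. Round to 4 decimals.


Step 1: Try lambda = 0 (constraint inactive).
x_unc = -6/(2*1) = -3.0
Check: 8*-3.0 = -24.0 < 8 -- violated!
Step 2: Constraint must be active: 8*x = 8
x* = 8/8 = 1.0
lambda = (2*1*1.0 + 6)/8 = 1.0
Step 3: Compute optimal value.
f(x*) = 1*1.0^2 + 6*1.0 = 7.0


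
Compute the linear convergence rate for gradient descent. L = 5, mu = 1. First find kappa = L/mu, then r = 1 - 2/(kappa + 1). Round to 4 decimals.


Step 1: Compute the condition number.
kappa = L/mu = 5/1 = 5.0
Step 2: Compute the convergence rate.
r = 1 - 2/(kappa + 1) = 1 - 2*mu/(L + mu) = (L - mu)/(L + mu) = 4/6 = 0.6667


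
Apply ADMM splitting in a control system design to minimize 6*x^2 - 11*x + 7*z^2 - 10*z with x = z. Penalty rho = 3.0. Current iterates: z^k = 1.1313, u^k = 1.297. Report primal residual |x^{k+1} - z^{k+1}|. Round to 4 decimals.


ADMM iteration with rho = 3.0, z^k = 1.1313, u^k = 1.297
Step 1: x-update.
Minimize 6*x^2 - 11*x + (3.0/2)*(x - 1.1313 + 1.297)^2
FOC: (2*6 + 3.0)*x = 11 + 3.0*(1.1313 - 1.297)
x^{k+1} = 0.7002
Step 2: z-update.
Minimize 7*z^2 - 10*z + (3.0/2)*(0.7002 - z + 1.297)^2
FOC: (2*7 + 3.0)*z = 10 + 3.0*(0.7002 + 1.297)
z^{k+1} = 0.9407
Step 3: u-update.
u^{k+1} = 1.297 + 0.7002 - 0.9407 = 1.0565
Step 4: Primal residual = |0.7002 - 0.9407| = 0.2405


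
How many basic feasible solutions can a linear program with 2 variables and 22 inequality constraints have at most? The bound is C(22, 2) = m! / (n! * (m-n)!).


Each vertex corresponds to some choice of n active constraints out of m, so the number of vertices is at most C(m, n) = m! / (n!(m-n)!).
m = 22, n = 2
Numerator: 22 * 21
Denominator: 2! = 2
C(22, 2) = 231


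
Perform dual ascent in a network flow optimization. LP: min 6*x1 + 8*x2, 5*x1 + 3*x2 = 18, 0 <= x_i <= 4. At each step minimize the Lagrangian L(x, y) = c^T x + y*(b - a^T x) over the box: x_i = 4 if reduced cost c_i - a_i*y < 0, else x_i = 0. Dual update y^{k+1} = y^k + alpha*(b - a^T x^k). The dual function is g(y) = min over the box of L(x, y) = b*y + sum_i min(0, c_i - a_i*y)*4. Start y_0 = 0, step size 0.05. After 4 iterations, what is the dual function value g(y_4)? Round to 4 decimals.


Dual ascent for LP: min 6*x1 + 8*x2, 5*x1 + 3*x2 = 18, 0 <= x_i <= 4
Step 1: y^k = 0.0, reduced costs: (6.0, 8.0)
  x^k = (0.0, 0.0), subgradient = b - a^T x = 18.0
  y^{k+1} = 0.0 + 0.05*18.0 = 0.9
Step 2: y^k = 0.9, reduced costs: (1.5, 5.3)
  x^k = (0.0, 0.0), subgradient = b - a^T x = 18.0
  y^{k+1} = 0.9 + 0.05*18.0 = 1.8
Step 3: y^k = 1.8, reduced costs: (-3.0, 2.6)
  x^k = (4.0, 0.0), subgradient = b - a^T x = -2.0
  y^{k+1} = 1.8 + 0.05*-2.0 = 1.7
Step 4: y^k = 1.7, reduced costs: (-2.5, 2.9)
  x^k = (4.0, 0.0), subgradient = b - a^T x = -2.0
  y^{k+1} = 1.7 + 0.05*-2.0 = 1.6
Dual objective at y_4 = 1.6: reduced costs (-2.0, 3.2), box minimizer x = (4.0, 0.0)
g(y_4) = b*y + (c1 - a1*y)*x1 + (c2 - a2*y)*x2 = 18*1.6 + (-2.0)*4.0 + 3.2*0.0 = 28.8 - 8.0 + 0.0 = 20.8


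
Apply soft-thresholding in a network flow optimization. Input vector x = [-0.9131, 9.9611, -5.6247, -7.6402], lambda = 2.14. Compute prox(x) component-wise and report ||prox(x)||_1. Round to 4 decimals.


Soft-thresholding with lambda = 2.14:
prox(-0.9131) = sign(-0.9131)*max(|-0.9131| - 2.14, 0) = 0.0
prox(9.9611) = sign(9.9611)*max(|9.9611| - 2.14, 0) = 7.8211
prox(-5.6247) = sign(-5.6247)*max(|-5.6247| - 2.14, 0) = -3.4847
prox(-7.6402) = sign(-7.6402)*max(|-7.6402| - 2.14, 0) = -5.5002
prox(x) = [0.0, 7.8211, -3.4847, -5.5002]
||prox(x)||_1 = 0.0 + 7.8211 + 3.4847 + 5.5002 = 16.806


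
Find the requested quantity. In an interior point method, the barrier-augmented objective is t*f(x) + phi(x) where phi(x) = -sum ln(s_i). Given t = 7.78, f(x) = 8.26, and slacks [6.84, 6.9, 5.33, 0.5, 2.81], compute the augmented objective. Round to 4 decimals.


Step 1: Compute log-barrier.
ln values: [1.9228, 1.9315, 1.6734, -0.6931, 1.0332]
phi = -(1.9228 + 1.9315 + 1.6734 - 0.6931 + 1.0332) = -5.8677
Step 2: Compute augmented objective.
t*f(x) = 7.78*8.26 = 64.2628
Total = 64.2628 - 5.8677 = 58.3951


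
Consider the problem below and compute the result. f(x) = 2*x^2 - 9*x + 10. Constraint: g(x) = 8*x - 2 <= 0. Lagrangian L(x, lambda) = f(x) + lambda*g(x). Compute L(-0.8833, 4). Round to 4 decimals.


Step 1: Evaluate f(x).
f(-0.8833) = 2*(-0.8833)^2 - 9*(-0.8833) + 10 = 19.5101
Step 2: Evaluate g(x).
g(-0.8833) = 8*-0.8833 - 2 = -9.0664
Step 3: Compute Lagrangian.
L = 19.5101 + 4*-9.0664 = -16.7555


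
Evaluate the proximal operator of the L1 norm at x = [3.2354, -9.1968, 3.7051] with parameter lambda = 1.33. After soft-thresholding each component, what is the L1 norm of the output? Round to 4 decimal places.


Soft-thresholding with lambda = 1.33:
prox(3.2354) = sign(3.2354)*max(|3.2354| - 1.33, 0) = 1.9054
prox(-9.1968) = sign(-9.1968)*max(|-9.1968| - 1.33, 0) = -7.8668
prox(3.7051) = sign(3.7051)*max(|3.7051| - 1.33, 0) = 2.3751
prox(x) = [1.9054, -7.8668, 2.3751]
||prox(x)||_1 = 1.9054 + 7.8668 + 2.3751 = 12.1473


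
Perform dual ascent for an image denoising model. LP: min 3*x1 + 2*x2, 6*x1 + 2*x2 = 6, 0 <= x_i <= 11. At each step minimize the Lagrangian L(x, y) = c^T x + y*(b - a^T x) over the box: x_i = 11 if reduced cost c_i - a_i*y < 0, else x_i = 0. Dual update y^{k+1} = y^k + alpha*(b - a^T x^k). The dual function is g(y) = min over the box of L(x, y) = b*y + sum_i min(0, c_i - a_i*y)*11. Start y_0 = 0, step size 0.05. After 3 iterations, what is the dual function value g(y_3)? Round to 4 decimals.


Dual ascent for LP: min 3*x1 + 2*x2, 6*x1 + 2*x2 = 6, 0 <= x_i <= 11
Step 1: y^k = 0.0, reduced costs: (3.0, 2.0)
  x^k = (0.0, 0.0), subgradient = b - a^T x = 6.0
  y^{k+1} = 0.0 + 0.05*6.0 = 0.3
Step 2: y^k = 0.3, reduced costs: (1.2, 1.4)
  x^k = (0.0, 0.0), subgradient = b - a^T x = 6.0
  y^{k+1} = 0.3 + 0.05*6.0 = 0.6
Step 3: y^k = 0.6, reduced costs: (-0.6, 0.8)
  x^k = (11.0, 0.0), subgradient = b - a^T x = -60.0
  y^{k+1} = 0.6 + 0.05*-60.0 = -2.4
Dual objective at y_3 = -2.4: reduced costs (17.4, 6.8), box minimizer x = (0.0, 0.0)
g(y_3) = b*y + (c1 - a1*y)*x1 + (c2 - a2*y)*x2 = 6*(-2.4) + 17.4*0.0 + 6.8*0.0 = -14.4 + 0.0 + 0.0 = -14.4


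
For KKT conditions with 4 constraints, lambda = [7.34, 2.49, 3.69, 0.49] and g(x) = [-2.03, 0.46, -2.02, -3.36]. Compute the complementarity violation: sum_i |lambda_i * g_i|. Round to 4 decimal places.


KKT complementary slackness check:
lambda_1 * g_1 = 7.34 * -2.03 = -14.9002
lambda_2 * g_2 = 2.49 * 0.46 = 1.1454
lambda_3 * g_3 = 3.69 * -2.02 = -7.4538
lambda_4 * g_4 = 0.49 * -3.36 = -1.6464
Total violation = 14.9002 + 1.1454 + 7.4538 + 1.6464 = 25.1458


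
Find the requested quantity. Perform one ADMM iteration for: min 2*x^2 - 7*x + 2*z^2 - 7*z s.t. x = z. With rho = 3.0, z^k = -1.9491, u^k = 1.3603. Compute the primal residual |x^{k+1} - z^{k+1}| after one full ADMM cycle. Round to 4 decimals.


ADMM iteration with rho = 3.0, z^k = -1.9491, u^k = 1.3603
Step 1: x-update.
Minimize 2*x^2 - 7*x + (3.0/2)*(x + 1.9491 + 1.3603)^2
FOC: (2*2 + 3.0)*x = 7 + 3.0*(-1.9491 - 1.3603)
x^{k+1} = -0.4183
Step 2: z-update.
Minimize 2*z^2 - 7*z + (3.0/2)*(-0.4183 - z + 1.3603)^2
FOC: (2*2 + 3.0)*z = 7 + 3.0*(-0.4183 + 1.3603)
z^{k+1} = 1.4037
Step 3: u-update.
u^{k+1} = 1.3603 - 0.4183 - 1.4037 = -0.4617
Step 4: Primal residual = |-0.4183 - 1.4037| = 1.822


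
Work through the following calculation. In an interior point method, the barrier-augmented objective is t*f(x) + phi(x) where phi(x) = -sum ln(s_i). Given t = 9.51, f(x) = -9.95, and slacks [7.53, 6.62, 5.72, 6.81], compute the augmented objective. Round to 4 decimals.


Step 1: Compute log-barrier.
ln values: [2.0189, 1.8901, 1.744, 1.9184]
phi = -(2.0189 + 1.8901 + 1.744 + 1.9184) = -7.5714
Step 2: Compute augmented objective.
t*f(x) = 9.51*-9.95 = -94.6245
Total = -94.6245 - 7.5714 = -102.1959


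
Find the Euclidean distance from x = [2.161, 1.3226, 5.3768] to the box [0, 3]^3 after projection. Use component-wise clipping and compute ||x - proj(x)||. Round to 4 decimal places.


Project each component onto [0, 3].
clip(2.161) = 2.161, clip(1.3226) = 1.3226, clip(5.3768) = 3.0
Projection = [2.161, 1.3226, 3.0]
Squared diffs: [0.0, 0.0, 5.6492]
Distance = sqrt(5.6492) = 2.3768


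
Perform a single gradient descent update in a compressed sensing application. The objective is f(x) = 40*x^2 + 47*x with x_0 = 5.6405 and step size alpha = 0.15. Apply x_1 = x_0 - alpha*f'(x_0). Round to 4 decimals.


We compute the gradient at x_0 and apply the update.
f'(x) = 80*x + 47
f'(5.6405) = 80*5.6405 + 47 = 498.24
x_1 = 5.6405 - 0.15*498.24 = -69.0955


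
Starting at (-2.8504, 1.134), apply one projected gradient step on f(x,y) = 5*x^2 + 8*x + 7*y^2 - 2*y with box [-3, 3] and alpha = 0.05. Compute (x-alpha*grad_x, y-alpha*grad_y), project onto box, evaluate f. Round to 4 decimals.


Step 1: Compute gradient at (-2.8504, 1.134).
grad_x = 2*5*-2.8504 + 8 = -20.504
grad_y = 2*7*1.134 - 2 = 13.876
Step 2: Gradient step.
x_raw = -2.8504 - 0.05*-20.504 = -1.8252
y_raw = 1.134 - 0.05*13.876 = 0.4402
Step 3: Project onto [-3, 3].
x_proj = clip(-1.8252) = -1.8252
y_proj = clip(0.4402) = 0.4402
Step 4: Evaluate f.
f(-1.8252, 0.4402) = 2.5312
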